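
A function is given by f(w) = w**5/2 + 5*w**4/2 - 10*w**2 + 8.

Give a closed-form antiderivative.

An antiderivative is F(w) = (w**2 + 2*w - 4)**3/12.

The substitution u = w**2/2 + w - 2 works: f is exactly (dF/du)*(du/dw) for that inner function.
Check: d/dw[(w**2 + 2*w - 4)**3/12] = w**5/2 + 5*w**4/2 - 10*w**2 + 8 = f(w).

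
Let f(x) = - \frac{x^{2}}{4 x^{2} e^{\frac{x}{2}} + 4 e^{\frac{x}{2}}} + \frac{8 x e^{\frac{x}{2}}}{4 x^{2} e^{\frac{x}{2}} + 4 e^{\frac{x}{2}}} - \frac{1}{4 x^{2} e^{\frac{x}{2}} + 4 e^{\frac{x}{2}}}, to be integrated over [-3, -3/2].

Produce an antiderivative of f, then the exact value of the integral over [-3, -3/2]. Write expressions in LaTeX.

Antiderivative: F(x) = \frac{\left(2 e^{\frac{x}{2}} \log{\left(3 x^{2} + 3 \right)} + 1\right) e^{- \frac{x}{2}}}{2}; value = - \log{\left(30 \right)} - \frac{e^{\frac{3}{2}}}{2} + \frac{e^{\frac{3}{4}}}{2} + \log{\left(\frac{39}{4} \right)}

The integrand splits into summands that can be handled one at a time.
F(x) = \frac{\left(2 e^{\frac{x}{2}} \log{\left(3 x^{2} + 3 \right)} + 1\right) e^{- \frac{x}{2}}}{2} is an antiderivative of f.
Check: d/dx[\frac{\left(2 e^{\frac{x}{2}} \log{\left(3 x^{2} + 3 \right)} + 1\right) e^{- \frac{x}{2}}}{2}] = \frac{- x^{2} + 8 x e^{\frac{x}{2}} - 1}{4 x^{2} e^{\frac{x}{2}} + 4 e^{\frac{x}{2}}}, which equals f(x).
F(-3/2) = \frac{e^{\frac{3}{4}}}{2} + \log{\left(\frac{39}{4} \right)}; F(-3) = \frac{e^{\frac{3}{2}}}{2} + \log{\left(30 \right)}.
Integral = F(-3/2) - F(-3) = - \log{\left(30 \right)} - \frac{e^{\frac{3}{2}}}{2} + \frac{e^{\frac{3}{4}}}{2} + \log{\left(\frac{39}{4} \right)}.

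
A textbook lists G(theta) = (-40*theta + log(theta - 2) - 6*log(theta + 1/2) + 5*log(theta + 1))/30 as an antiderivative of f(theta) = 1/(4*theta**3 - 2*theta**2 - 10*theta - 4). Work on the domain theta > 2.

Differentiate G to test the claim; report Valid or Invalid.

d/dtheta[G] = (-16*theta**3 + 8*theta**2 + 40*theta + 19)/(12*theta**3 - 6*theta**2 - 30*theta - 12)
d/dtheta[G] - f(theta) = -4/3 != 0.

Invalid: d/dtheta[G] - f = -4/3, which is not 0.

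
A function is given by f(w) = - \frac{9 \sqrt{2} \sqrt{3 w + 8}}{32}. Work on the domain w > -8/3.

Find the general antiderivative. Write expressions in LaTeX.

F(w) = - \frac{3 w \sqrt{\frac{3 w}{2} + 4}}{8} - \sqrt{\frac{3 w}{2} + 4} + C

Differentiate the proposed F(w) back; it has to land on f(w) exactly.
Check: d/dw[- \frac{3 w \sqrt{\frac{3 w}{2} + 4}}{8} - \sqrt{\frac{3 w}{2} + 4}] = \frac{\sqrt{2} \left(- 27 w - 72\right)}{32 \sqrt{3 w + 8}}, which equals f(w).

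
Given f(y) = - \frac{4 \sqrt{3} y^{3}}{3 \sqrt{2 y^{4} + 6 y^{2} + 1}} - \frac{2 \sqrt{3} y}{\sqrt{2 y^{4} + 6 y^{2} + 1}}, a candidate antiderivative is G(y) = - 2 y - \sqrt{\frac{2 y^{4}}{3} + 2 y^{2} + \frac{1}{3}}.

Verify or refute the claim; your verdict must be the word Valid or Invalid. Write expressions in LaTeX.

Invalid: d/dy[G] - f = -2, which is not 0.

d/dy[G] = \frac{- 4 \sqrt{3} y^{3} - 6 \sqrt{3} y - 6 \sqrt{2 y^{4} + 6 y^{2} + 1}}{3 \sqrt{2 y^{4} + 6 y^{2} + 1}}
d/dy[G] - f(y) = -2 != 0.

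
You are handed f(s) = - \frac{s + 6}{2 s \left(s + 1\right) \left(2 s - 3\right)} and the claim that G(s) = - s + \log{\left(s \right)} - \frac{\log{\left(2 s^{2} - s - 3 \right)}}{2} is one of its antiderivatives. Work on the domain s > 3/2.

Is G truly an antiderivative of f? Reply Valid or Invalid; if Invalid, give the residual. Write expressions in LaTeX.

Invalid: d/ds[G] - f = -1, which is not 0.

d/ds[G] = \frac{- 4 s^{3} + 2 s^{2} + 5 s - 6}{4 s^{3} - 2 s^{2} - 6 s}
d/ds[G] - f(s) = -1 != 0.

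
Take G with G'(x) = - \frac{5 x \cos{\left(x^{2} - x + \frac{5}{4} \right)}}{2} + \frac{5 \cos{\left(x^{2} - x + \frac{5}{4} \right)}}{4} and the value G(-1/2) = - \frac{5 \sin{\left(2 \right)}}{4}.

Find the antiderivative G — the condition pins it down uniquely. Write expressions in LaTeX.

G(x) = - \frac{5 \sin{\left(x^{2} - x + \frac{5}{4} \right)}}{4}

The substitution u = x^{2} - x + \frac{5}{4} works: G'(x) is exactly (dG/du)*(du/dx) for that inner function.
A general antiderivative is - \frac{5 \sin{\left(x^{2} - x + \frac{5}{4} \right)}}{4} + C.
The condition gives C = - \frac{5 \sin{\left(2 \right)}}{4} - (- \frac{5 \sin{\left(2 \right)}}{4}) = 0.
So G(x) = - \frac{5 \sin{\left(x^{2} - x + \frac{5}{4} \right)}}{4}.
Check: d/dx[- \frac{5 \sin{\left(x^{2} - x + \frac{5}{4} \right)}}{4}] = - \frac{5 x \cos{\left(x^{2} - x + \frac{5}{4} \right)}}{2} + \frac{5 \cos{\left(x^{2} - x + \frac{5}{4} \right)}}{4} = G'(x).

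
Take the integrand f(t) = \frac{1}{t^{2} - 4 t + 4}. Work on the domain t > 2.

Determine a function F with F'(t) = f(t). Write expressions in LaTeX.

An antiderivative is F(t) = - \frac{1}{t - 2}.

A candidate is checked by its d/dt: the result must match f(t).
Check: d/dt[- \frac{1}{t - 2}] = \frac{1}{t^{2} - 4 t + 4} = f(t).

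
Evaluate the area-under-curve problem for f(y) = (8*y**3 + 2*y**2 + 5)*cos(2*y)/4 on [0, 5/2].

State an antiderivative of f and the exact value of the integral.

Antiderivative: F(y) = y**3*sin(2*y) + y**2*sin(2*y)/4 + 3*y**2*cos(2*y)/2 - 3*y*sin(2*y)/2 + y*cos(2*y)/4 + sin(2*y)/2 - 3*cos(2*y)/4; value = 223*sin(5)/16 + 3/4 + 37*cos(5)/4

A candidate is checked by its d/dy: the result must match f(y).
F(y) = y**3*sin(2*y) + y**2*sin(2*y)/4 + 3*y**2*cos(2*y)/2 - 3*y*sin(2*y)/2 + y*cos(2*y)/4 + sin(2*y)/2 - 3*cos(2*y)/4 is an antiderivative of f.
Check: d/dy[y**3*sin(2*y) + y**2*sin(2*y)/4 + 3*y**2*cos(2*y)/2 - 3*y*sin(2*y)/2 + y*cos(2*y)/4 + sin(2*y)/2 - 3*cos(2*y)/4] = 2*y**3*cos(2*y) + y**2*cos(2*y)/2 + 5*cos(2*y)/4, which equals f(y).
F(5/2) = 223*sin(5)/16 + 37*cos(5)/4; F(0) = -3/4.
Integral = F(5/2) - F(0) = 223*sin(5)/16 + 3/4 + 37*cos(5)/4.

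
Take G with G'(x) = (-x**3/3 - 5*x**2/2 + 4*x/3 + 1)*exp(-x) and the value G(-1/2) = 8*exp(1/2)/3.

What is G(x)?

G(x) = x**3*exp(-x)/3 + 7*x**2*exp(-x)/2 + 17*x*exp(-x)/3 + 14*exp(-x)/3

G'(x) has the shape u'v + uv' for u = x**3/3 + 7*x**2/2 + 17*x/3 + 14/3 and v = exp(-x) — it is the derivative of the product u*v.
A general antiderivative is (2*x**3 + 21*x**2 + 34*x + 28)*exp(-x)/6 + C.
The condition gives C = 8*exp(1/2)/3 - (8*exp(1/2)/3) = 0.
So G(x) = x**3*exp(-x)/3 + 7*x**2*exp(-x)/2 + 17*x*exp(-x)/3 + 14*exp(-x)/3.
Check: d/dx[x**3*exp(-x)/3 + 7*x**2*exp(-x)/2 + 17*x*exp(-x)/3 + 14*exp(-x)/3] = (-2*x**3 - 15*x**2 + 8*x + 6)*exp(-x)/6, which equals G'(x).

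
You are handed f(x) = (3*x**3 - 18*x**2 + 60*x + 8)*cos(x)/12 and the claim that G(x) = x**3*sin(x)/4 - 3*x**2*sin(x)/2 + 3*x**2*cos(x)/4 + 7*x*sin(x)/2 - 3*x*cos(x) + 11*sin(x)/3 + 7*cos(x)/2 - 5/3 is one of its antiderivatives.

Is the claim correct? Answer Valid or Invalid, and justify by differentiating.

Valid. The derivative of G reproduces f.

d/dx[G] = x**3*cos(x)/4 - 3*x**2*cos(x)/2 + 5*x*cos(x) + 2*cos(x)/3
This equals f(x) exactly, so the claim holds.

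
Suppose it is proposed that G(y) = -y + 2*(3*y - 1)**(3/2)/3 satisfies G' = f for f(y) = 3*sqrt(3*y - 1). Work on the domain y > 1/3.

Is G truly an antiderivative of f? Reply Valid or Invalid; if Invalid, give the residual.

Invalid: d/dy[G] - f = -1, which is not 0.

d/dy[G] = 3*sqrt(3*y - 1) - 1
d/dy[G] - f(y) = -1 != 0.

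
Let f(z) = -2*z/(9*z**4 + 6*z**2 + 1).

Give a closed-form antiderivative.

The substitution u = 3*z**2 + 1 works: f is exactly (dF/du)*(du/dz) for that inner function.
Check: d/dz[1/(3*(3*z**2 + 1))] = -2*z/(9*z**4 + 6*z**2 + 1) = f(z).

An antiderivative is F(z) = 1/(3*(3*z**2 + 1)).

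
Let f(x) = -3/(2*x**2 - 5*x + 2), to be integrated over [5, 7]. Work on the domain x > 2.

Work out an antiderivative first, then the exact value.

Antiderivative: F(x) = -log(x - 2) + log(x - 1/2); value = -log(5) - log(9/2) + log(3) + log(13/2)

Factor the denominator ((x - 2)*(2*x - 1)) and decompose: f = 2/(2*x - 1) - 1/(x - 2); each piece integrates to a log, atan, or power term.
F(x) = -log(x - 2) + log(x - 1/2) is an antiderivative of f.
Check: d/dx[-log(x - 2) + log(x - 1/2)] = -3/(2*x**2 - 5*x + 2) = f(x).
F(7) = -log(5) + log(13/2); F(5) = -log(3) + log(9/2).
Integral = F(7) - F(5) = -log(5) - log(9/2) + log(3) + log(13/2).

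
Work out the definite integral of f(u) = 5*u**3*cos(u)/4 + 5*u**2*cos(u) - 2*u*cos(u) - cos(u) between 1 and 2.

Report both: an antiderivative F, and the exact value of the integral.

Integrate term by term and add the pieces.
F(u) = (5*u**3*sin(u) + 20*u**2*sin(u) + 15*u**2*cos(u) - 38*u*sin(u) + 40*u*cos(u) - 44*sin(u) - 38*cos(u))/4 is an antiderivative of f.
Check: d/du[(5*u**3*sin(u) + 20*u**2*sin(u) + 15*u**2*cos(u) - 38*u*sin(u) + 40*u*cos(u) - 44*sin(u) - 38*cos(u))/4] = 5*u**3*cos(u)/4 + 5*u**2*cos(u) - 2*u*cos(u) - cos(u) = f(u).
F(2) = 51*cos(2)/2; F(1) = -57*sin(1)/4 + 17*cos(1)/4.
Integral = F(2) - F(1) = 51*cos(2)/2 - 17*cos(1)/4 + 57*sin(1)/4.

Antiderivative: F(u) = (5*u**3*sin(u) + 20*u**2*sin(u) + 15*u**2*cos(u) - 38*u*sin(u) + 40*u*cos(u) - 44*sin(u) - 38*cos(u))/4; value = 51*cos(2)/2 - 17*cos(1)/4 + 57*sin(1)/4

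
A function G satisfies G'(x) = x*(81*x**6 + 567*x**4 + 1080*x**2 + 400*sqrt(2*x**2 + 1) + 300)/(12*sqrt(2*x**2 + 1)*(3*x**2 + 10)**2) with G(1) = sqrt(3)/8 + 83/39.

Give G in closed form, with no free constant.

Recognize the product-rule pattern: G'(x) = u'v + uv' with u = -x**2/2, v = -sqrt(2*x**2 + 1)/4 - 5/(3*(3*x**2/2 + 5)), so integration by parts undoes it.
A general antiderivative is -x**2*(-sqrt(2*x**2 + 1)/4 - 5/(3*(3*x**2/2 + 5)))/2 + C.
The condition gives C = sqrt(3)/8 + 83/39 - (5/39 + sqrt(3)/8) = 2.
So G(x) = (-x**2*(-3*sqrt(2*x**2 + 1)*(3*x**2 + 10) - 40) + 144*x**2 + 480)/(24*(3*x**2 + 10)).
Check: d/dx[(-x**2*(-3*sqrt(2*x**2 + 1)*(3*x**2 + 10) - 40) + 144*x**2 + 480)/(24*(3*x**2 + 10))] = (81*x**7 + 567*x**5 + 1080*x**3 + 400*x*sqrt(2*x**2 + 1) + 300*x)/(108*x**4*sqrt(2*x**2 + 1) + 720*x**2*sqrt(2*x**2 + 1) + 1200*sqrt(2*x**2 + 1)), which equals G'(x).

G(x) = (-x**2*(-3*sqrt(2*x**2 + 1)*(3*x**2 + 10) - 40) + 144*x**2 + 480)/(24*(3*x**2 + 10))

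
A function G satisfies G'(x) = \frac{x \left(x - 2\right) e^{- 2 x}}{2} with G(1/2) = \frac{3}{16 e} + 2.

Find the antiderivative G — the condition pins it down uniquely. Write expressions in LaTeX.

G(x) = - \frac{x^{2} e^{- 2 x}}{4} + \frac{x e^{- 2 x}}{4} + 2 + \frac{e^{- 2 x}}{8}

Recognize the product-rule pattern: G'(x) = u'v + uv' with u = - \frac{x^{2}}{4} + \frac{x}{4} + \frac{1}{8}, v = e^{- 2 x}, so integration by parts undoes it.
A general antiderivative is \frac{\left(- 2 x^{2} + 2 x + 1\right) e^{- 2 x}}{8} + C.
The condition gives C = \frac{3}{16 e} + 2 - (\frac{3}{16 e}) = 2.
So G(x) = - \frac{x^{2} e^{- 2 x}}{4} + \frac{x e^{- 2 x}}{4} + 2 + \frac{e^{- 2 x}}{8}.
Check: d/dx[- \frac{x^{2} e^{- 2 x}}{4} + \frac{x e^{- 2 x}}{4} + 2 + \frac{e^{- 2 x}}{8}] = \frac{\left(x^{2} - 2 x\right) e^{- 2 x}}{2}, which equals G'(x).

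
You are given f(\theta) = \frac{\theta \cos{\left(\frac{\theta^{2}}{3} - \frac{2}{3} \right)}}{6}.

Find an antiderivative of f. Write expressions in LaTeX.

The substitution u = \frac{\theta^{2}}{3} - \frac{2}{3} works: f is exactly (dF/du)*(du/d\theta) for that inner function.
Check: d/d\theta[\frac{\sin{\left(\frac{\theta^{2}}{3} - \frac{2}{3} \right)}}{4}] = \frac{\theta \cos{\left(\frac{\theta^{2}}{3} - \frac{2}{3} \right)}}{6} = f(\theta).

An antiderivative is F(\theta) = \frac{\sin{\left(\frac{\theta^{2}}{3} - \frac{2}{3} \right)}}{4}.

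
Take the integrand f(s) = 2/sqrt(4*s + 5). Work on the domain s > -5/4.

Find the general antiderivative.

Check any antiderivative F(s) by computing F'(s) and comparing it with f(s).
Check: d/ds[sqrt(4*s + 5)] = 2/sqrt(4*s + 5) = f(s).

F(s) = sqrt(4*s + 5) + C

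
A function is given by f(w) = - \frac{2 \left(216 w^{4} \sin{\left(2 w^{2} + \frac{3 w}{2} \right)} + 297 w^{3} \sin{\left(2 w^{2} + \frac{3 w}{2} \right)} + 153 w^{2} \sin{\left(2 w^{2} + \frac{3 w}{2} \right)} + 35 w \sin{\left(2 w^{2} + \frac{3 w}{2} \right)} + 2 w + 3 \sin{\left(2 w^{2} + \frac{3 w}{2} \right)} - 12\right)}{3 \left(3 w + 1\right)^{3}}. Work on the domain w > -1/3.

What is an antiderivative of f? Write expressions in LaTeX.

For F(w) to be correct the identity F'(w) - f(w) = 0 must hold.
Check: d/dw[\frac{2 \left(18 w^{2} \cos{\left(2 w^{2} + \frac{3 w}{2} \right)} - w^{2} + 12 w \cos{\left(2 w^{2} + \frac{3 w}{2} \right)} + 2 \cos{\left(2 w^{2} + \frac{3 w}{2} \right)} - 2\right)}{3 \left(3 w + 1\right)^{2}}] = \frac{- 432 w^{4} \sin{\left(2 w^{2} + \frac{3 w}{2} \right)} - 594 w^{3} \sin{\left(2 w^{2} + \frac{3 w}{2} \right)} - 306 w^{2} \sin{\left(2 w^{2} + \frac{3 w}{2} \right)} - 70 w \sin{\left(2 w^{2} + \frac{3 w}{2} \right)} - 4 w - 6 \sin{\left(2 w^{2} + \frac{3 w}{2} \right)} + 24}{81 w^{3} + 81 w^{2} + 27 w + 3}, which equals f(w).

An antiderivative is F(w) = \frac{2 \left(18 w^{2} \cos{\left(2 w^{2} + \frac{3 w}{2} \right)} - w^{2} + 12 w \cos{\left(2 w^{2} + \frac{3 w}{2} \right)} + 2 \cos{\left(2 w^{2} + \frac{3 w}{2} \right)} - 2\right)}{3 \left(3 w + 1\right)^{2}}.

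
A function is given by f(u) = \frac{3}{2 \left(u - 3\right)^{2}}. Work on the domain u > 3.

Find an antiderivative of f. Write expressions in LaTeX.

An antiderivative is F(u) = - \frac{3}{2 u - 6}.

Differentiate the proposed F(u) back; it has to land on f(u) exactly.
Check: d/du[- \frac{3}{2 u - 6}] = \frac{3}{2 u^{2} - 12 u + 18}, which equals f(u).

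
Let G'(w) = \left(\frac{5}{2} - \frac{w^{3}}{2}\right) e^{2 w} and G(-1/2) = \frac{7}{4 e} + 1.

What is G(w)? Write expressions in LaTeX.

G(w) = - \frac{w^{3} e^{2 w}}{4} + \frac{3 w^{2} e^{2 w}}{8} - \frac{3 w e^{2 w}}{8} + \frac{23 e^{2 w}}{16} + 1

Recognize the product-rule pattern: G'(w) = u'v + uv' with u = - \frac{w^{3}}{4} + \frac{3 w^{2}}{8} - \frac{3 w}{8} + \frac{23}{16}, v = e^{2 w}, so integration by parts undoes it.
A general antiderivative is \frac{\left(- 4 w^{3} + 6 w^{2} - 6 w + 23\right) e^{2 w}}{16} + C.
The condition gives C = \frac{7}{4 e} + 1 - (\frac{7}{4 e}) = 1.
So G(w) = - \frac{w^{3} e^{2 w}}{4} + \frac{3 w^{2} e^{2 w}}{8} - \frac{3 w e^{2 w}}{8} + \frac{23 e^{2 w}}{16} + 1.
Check: d/dw[- \frac{w^{3} e^{2 w}}{4} + \frac{3 w^{2} e^{2 w}}{8} - \frac{3 w e^{2 w}}{8} + \frac{23 e^{2 w}}{16} + 1] = - \frac{w^{3} e^{2 w}}{2} + \frac{5 e^{2 w}}{2}, which equals G'(w).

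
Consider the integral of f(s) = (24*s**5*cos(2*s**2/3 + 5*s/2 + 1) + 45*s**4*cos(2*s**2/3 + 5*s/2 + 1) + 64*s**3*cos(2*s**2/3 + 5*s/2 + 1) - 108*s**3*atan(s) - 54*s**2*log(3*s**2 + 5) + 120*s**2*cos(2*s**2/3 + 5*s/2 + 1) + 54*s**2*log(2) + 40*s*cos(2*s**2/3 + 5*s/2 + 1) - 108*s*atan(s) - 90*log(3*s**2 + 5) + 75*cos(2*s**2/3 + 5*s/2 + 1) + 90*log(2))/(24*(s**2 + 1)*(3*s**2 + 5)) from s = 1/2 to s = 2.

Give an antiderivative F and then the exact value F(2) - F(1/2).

Since d/ds undoes antidifferentiation here, F'(s) = f(s) is required of F(s).
F(s) = -3*log(3*s**2/2 + 5/2)*atan(s)/4 + sin(2*s**2/3 + 5*s/2 + 1)/4 is an antiderivative of f.
Check: d/ds[-3*log(3*s**2/2 + 5/2)*atan(s)/4 + sin(2*s**2/3 + 5*s/2 + 1)/4] = (24*s**5*cos(2*s**2/3 + 5*s/2 + 1) + 45*s**4*cos(2*s**2/3 + 5*s/2 + 1) + 64*s**3*cos(2*s**2/3 + 5*s/2 + 1) - 108*s**3*atan(s) - 54*s**2*log(3*s**2 + 5) + 120*s**2*cos(2*s**2/3 + 5*s/2 + 1) + 54*s**2*log(2) + 40*s*cos(2*s**2/3 + 5*s/2 + 1) - 108*s*atan(s) - 90*log(3*s**2 + 5) + 75*cos(2*s**2/3 + 5*s/2 + 1) + 90*log(2))/(72*s**4 + 192*s**2 + 120), which equals f(s).
F(2) = -3*log(17/2)*atan(2)/4 + sin(26/3)/4; F(1/2) = -3*log(23/8)*atan(1/2)/4 + sin(29/12)/4.
Integral = F(2) - F(1/2) = -3*log(17/2)*atan(2)/4 - sin(29/12)/4 + sin(26/3)/4 + 3*log(23/8)*atan(1/2)/4.

Antiderivative: F(s) = -3*log(3*s**2/2 + 5/2)*atan(s)/4 + sin(2*s**2/3 + 5*s/2 + 1)/4; value = -3*log(17/2)*atan(2)/4 - sin(29/12)/4 + sin(26/3)/4 + 3*log(23/8)*atan(1/2)/4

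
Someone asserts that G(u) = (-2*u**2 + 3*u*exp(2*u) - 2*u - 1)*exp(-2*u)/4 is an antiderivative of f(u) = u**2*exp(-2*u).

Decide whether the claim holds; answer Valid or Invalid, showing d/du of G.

Invalid: d/du[G] - f = 3/4, which is not 0.

d/du[G] = (4*u**2 + 3*exp(2*u))*exp(-2*u)/4
d/du[G] - f(u) = 3/4 != 0.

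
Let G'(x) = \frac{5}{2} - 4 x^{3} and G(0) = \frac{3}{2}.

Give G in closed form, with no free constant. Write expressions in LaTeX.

Recover the given G'(x) by differentiating a candidate G(x); any mismatch rules it out.
A general antiderivative is - x^{4} + \frac{5 x}{2} + \frac{1}{2} + C.
The condition gives C = \frac{3}{2} - (\frac{1}{2}) = 1.
So G(x) = - x^{4} + \frac{5 x}{2} + \frac{3}{2}.
Check: d/dx[- x^{4} + \frac{5 x}{2} + \frac{3}{2}] = \frac{5}{2} - 4 x^{3} = G'(x).

G(x) = - x^{4} + \frac{5 x}{2} + \frac{3}{2}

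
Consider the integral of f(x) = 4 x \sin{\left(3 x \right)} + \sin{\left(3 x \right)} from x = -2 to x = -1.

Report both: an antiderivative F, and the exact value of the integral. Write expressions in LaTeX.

The integrand splits into summands that can be handled one at a time.
F(x) = - \frac{12 x \cos{\left(3 x \right)} - 4 \sin{\left(3 x \right)} + 3 \cos{\left(3 x \right)}}{9} is an antiderivative of f.
Check: d/dx[- \frac{12 x \cos{\left(3 x \right)} - 4 \sin{\left(3 x \right)} + 3 \cos{\left(3 x \right)}}{9}] = 4 x \sin{\left(3 x \right)} + \sin{\left(3 x \right)} = f(x).
F(-1) = \cos{\left(3 \right)} - \frac{4 \sin{\left(3 \right)}}{9}; F(-2) = - \frac{4 \sin{\left(6 \right)}}{9} + \frac{7 \cos{\left(6 \right)}}{3}.
Integral = F(-1) - F(-2) = - \frac{7 \cos{\left(6 \right)}}{3} + \cos{\left(3 \right)} + \frac{4 \sin{\left(6 \right)}}{9} - \frac{4 \sin{\left(3 \right)}}{9}.

Antiderivative: F(x) = - \frac{12 x \cos{\left(3 x \right)} - 4 \sin{\left(3 x \right)} + 3 \cos{\left(3 x \right)}}{9}; value = - \frac{7 \cos{\left(6 \right)}}{3} + \cos{\left(3 \right)} + \frac{4 \sin{\left(6 \right)}}{9} - \frac{4 \sin{\left(3 \right)}}{9}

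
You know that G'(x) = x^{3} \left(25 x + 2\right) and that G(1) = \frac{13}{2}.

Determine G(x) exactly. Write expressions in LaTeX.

Any candidate G(x) must reproduce the stated G'(x) exactly.
A general antiderivative is 5 x^{5} + \frac{x^{4}}{2} + C.
The condition gives C = \frac{13}{2} - (\frac{11}{2}) = 1.
So G(x) = 5 x^{5} + \frac{x^{4}}{2} + 1.
Check: d/dx[5 x^{5} + \frac{x^{4}}{2} + 1] = 25 x^{4} + 2 x^{3}, which equals G'(x).

G(x) = 5 x^{5} + \frac{x^{4}}{2} + 1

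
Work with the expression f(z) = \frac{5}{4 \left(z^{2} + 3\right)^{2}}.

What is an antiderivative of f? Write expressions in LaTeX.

An antiderivative is F(z) = \frac{5 \left(\sqrt{3} z^{2} \operatorname{atan}{\left(\frac{\sqrt{3} z}{3} \right)} + 3 z + 3 \sqrt{3} \operatorname{atan}{\left(\frac{\sqrt{3} z}{3} \right)}\right)}{72 \left(z^{2} + 3\right)}.

Whatever form F(z) takes, F'(z) = f(z) is non-negotiable.
Check: d/dz[\frac{5 \left(\sqrt{3} z^{2} \operatorname{atan}{\left(\frac{\sqrt{3} z}{3} \right)} + 3 z + 3 \sqrt{3} \operatorname{atan}{\left(\frac{\sqrt{3} z}{3} \right)}\right)}{72 \left(z^{2} + 3\right)}] = \frac{5}{4 z^{4} + 24 z^{2} + 36}, which equals f(z).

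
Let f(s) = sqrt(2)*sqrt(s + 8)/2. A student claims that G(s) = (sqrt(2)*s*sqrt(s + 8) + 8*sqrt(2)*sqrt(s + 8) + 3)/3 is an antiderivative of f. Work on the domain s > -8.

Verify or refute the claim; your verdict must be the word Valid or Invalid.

d/ds[G] = (sqrt(2)*s + 8*sqrt(2))/(2*sqrt(s + 8))
This equals f(s) exactly, so the claim holds.

Valid - the claim checks out under differentiation.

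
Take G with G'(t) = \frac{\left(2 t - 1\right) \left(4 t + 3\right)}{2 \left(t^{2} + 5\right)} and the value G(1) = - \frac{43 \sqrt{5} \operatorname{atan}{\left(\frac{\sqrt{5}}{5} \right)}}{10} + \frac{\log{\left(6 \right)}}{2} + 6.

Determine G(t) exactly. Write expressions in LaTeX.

G(t) = 4 t + \frac{\log{\left(t^{2} + 5 \right)}}{2} - \frac{43 \sqrt{5} \operatorname{atan}{\left(\frac{\sqrt{5} t}{5} \right)}}{10} + 2

A first test for any G(t): its t-derivative must equal the given G'(t).
A general antiderivative is 4 t + \frac{\log{\left(t^{2} + 5 \right)}}{2} - \frac{43 \sqrt{5} \operatorname{atan}{\left(\frac{\sqrt{5} t}{5} \right)}}{10} + C.
The condition gives C = - \frac{43 \sqrt{5} \operatorname{atan}{\left(\frac{\sqrt{5}}{5} \right)}}{10} + \frac{\log{\left(6 \right)}}{2} + 6 - (- \frac{43 \sqrt{5} \operatorname{atan}{\left(\frac{\sqrt{5}}{5} \right)}}{10} + \frac{\log{\left(6 \right)}}{2} + 4) = 2.
So G(t) = 4 t + \frac{\log{\left(t^{2} + 5 \right)}}{2} - \frac{43 \sqrt{5} \operatorname{atan}{\left(\frac{\sqrt{5} t}{5} \right)}}{10} + 2.
Check: d/dt[4 t + \frac{\log{\left(t^{2} + 5 \right)}}{2} - \frac{43 \sqrt{5} \operatorname{atan}{\left(\frac{\sqrt{5} t}{5} \right)}}{10} + 2] = \frac{8 t^{2} + 2 t - 3}{2 t^{2} + 10}, which equals G'(t).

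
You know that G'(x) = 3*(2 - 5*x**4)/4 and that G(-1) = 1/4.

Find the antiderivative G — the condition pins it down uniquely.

A first test for any G(x): its x-derivative must equal the given G'(x).
A general antiderivative is -3*x**5/4 + 3*x/2 + C.
The condition gives C = 1/4 - (-3/4) = 1.
So G(x) = -3*x**5/4 + 3*x/2 + 1.
Check: d/dx[-3*x**5/4 + 3*x/2 + 1] = 3/2 - 15*x**4/4, which equals G'(x).

G(x) = -3*x**5/4 + 3*x/2 + 1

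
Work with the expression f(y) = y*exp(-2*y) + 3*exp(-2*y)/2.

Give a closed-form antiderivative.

Recognize the product-rule pattern: f = u'v + uv' with u = -y/2 - 1, v = exp(-2*y), so integration by parts undoes it.
Check: d/dy[-(y + 2)*exp(-2*y)/2] = (2*y + 3)*exp(-2*y)/2, which equals f(y).

An antiderivative is F(y) = -(y + 2)*exp(-2*y)/2.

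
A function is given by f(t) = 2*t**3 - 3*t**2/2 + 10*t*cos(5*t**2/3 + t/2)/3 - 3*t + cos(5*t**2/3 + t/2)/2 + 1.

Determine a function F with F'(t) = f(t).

Integrate term by term and add the pieces.
Check: d/dt[(t**4 - t**3 - 3*t**2 + 2*t + 2*sin(5*t**2/3 + t/2))/2] = 2*t**3 - 3*t**2/2 + 10*t*cos(5*t**2/3 + t/2)/3 - 3*t + cos(5*t**2/3 + t/2)/2 + 1 = f(t).

An antiderivative is F(t) = (t**4 - t**3 - 3*t**2 + 2*t + 2*sin(5*t**2/3 + t/2))/2.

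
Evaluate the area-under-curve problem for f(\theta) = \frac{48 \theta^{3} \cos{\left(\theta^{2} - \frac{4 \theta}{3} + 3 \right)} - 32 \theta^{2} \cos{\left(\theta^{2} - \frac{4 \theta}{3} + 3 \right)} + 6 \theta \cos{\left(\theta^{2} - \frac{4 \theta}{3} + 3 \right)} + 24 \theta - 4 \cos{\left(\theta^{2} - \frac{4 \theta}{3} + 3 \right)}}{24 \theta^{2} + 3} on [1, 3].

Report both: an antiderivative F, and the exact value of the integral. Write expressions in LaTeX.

Antiderivative: F(\theta) = \frac{\log{\left(4 \theta^{2} + \frac{1}{2} \right)}}{2} + \sin{\left(\theta^{2} - \frac{4 \theta}{3} + 3 \right)}; value = - \frac{\log{\left(\frac{9}{2} \right)}}{2} - \sin{\left(\frac{8}{3} \right)} + \sin{\left(8 \right)} + \frac{\log{\left(\frac{73}{2} \right)}}{2}

A candidate is checked by its d/d\theta: the result must match f(\theta).
F(\theta) = \frac{\log{\left(4 \theta^{2} + \frac{1}{2} \right)}}{2} + \sin{\left(\theta^{2} - \frac{4 \theta}{3} + 3 \right)} is an antiderivative of f.
Check: d/d\theta[\frac{\log{\left(4 \theta^{2} + \frac{1}{2} \right)}}{2} + \sin{\left(\theta^{2} - \frac{4 \theta}{3} + 3 \right)}] = \frac{48 \theta^{3} \cos{\left(\theta^{2} - \frac{4 \theta}{3} + 3 \right)} - 32 \theta^{2} \cos{\left(\theta^{2} - \frac{4 \theta}{3} + 3 \right)} + 6 \theta \cos{\left(\theta^{2} - \frac{4 \theta}{3} + 3 \right)} + 24 \theta - 4 \cos{\left(\theta^{2} - \frac{4 \theta}{3} + 3 \right)}}{24 \theta^{2} + 3} = f(\theta).
F(3) = \sin{\left(8 \right)} + \frac{\log{\left(\frac{73}{2} \right)}}{2}; F(1) = \sin{\left(\frac{8}{3} \right)} + \frac{\log{\left(\frac{9}{2} \right)}}{2}.
Integral = F(3) - F(1) = - \frac{\log{\left(\frac{9}{2} \right)}}{2} - \sin{\left(\frac{8}{3} \right)} + \sin{\left(8 \right)} + \frac{\log{\left(\frac{73}{2} \right)}}{2}.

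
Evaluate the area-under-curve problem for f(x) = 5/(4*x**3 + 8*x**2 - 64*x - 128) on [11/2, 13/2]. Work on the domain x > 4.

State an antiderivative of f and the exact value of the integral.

Antiderivative: F(x) = 5*log(x - 4)/192 - 5*log(x + 2)/48 + 5*log(x + 4)/64; value = -5*log(17/2)/48 - 5*log(19/2)/64 - 5*log(3/2)/192 + 5*log(5/2)/192 + 5*log(21/2)/64 + 5*log(15/2)/48

Factor the denominator (4*(x - 4)*(x + 2)*(x + 4)) and decompose: f = 5/(64*(x + 4)) - 5/(48*(x + 2)) + 5/(192*(x - 4)); each piece integrates to a log, atan, or power term.
F(x) = 5*log(x - 4)/192 - 5*log(x + 2)/48 + 5*log(x + 4)/64 is an antiderivative of f.
Check: d/dx[5*log(x - 4)/192 - 5*log(x + 2)/48 + 5*log(x + 4)/64] = 5/(4*x**3 + 8*x**2 - 64*x - 128) = f(x).
F(13/2) = -5*log(17/2)/48 + 5*log(5/2)/192 + 5*log(21/2)/64; F(11/2) = -5*log(15/2)/48 + 5*log(3/2)/192 + 5*log(19/2)/64.
Integral = F(13/2) - F(11/2) = -5*log(17/2)/48 - 5*log(19/2)/64 - 5*log(3/2)/192 + 5*log(5/2)/192 + 5*log(21/2)/64 + 5*log(15/2)/48.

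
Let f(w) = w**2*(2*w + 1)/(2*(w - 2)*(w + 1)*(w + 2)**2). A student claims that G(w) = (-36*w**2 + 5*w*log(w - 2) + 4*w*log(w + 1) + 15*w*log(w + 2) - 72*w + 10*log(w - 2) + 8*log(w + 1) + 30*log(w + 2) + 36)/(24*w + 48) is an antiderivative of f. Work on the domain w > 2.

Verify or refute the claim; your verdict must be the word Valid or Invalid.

d/dw[G] = (-3*w**4 - 7*w**3 + 7*w**2 + 36*w + 24)/(2*w**4 + 6*w**3 - 4*w**2 - 24*w - 16)
d/dw[G] - f(w) = -3/2 != 0.

Invalid: d/dw[G] - f = -3/2, which is not 0.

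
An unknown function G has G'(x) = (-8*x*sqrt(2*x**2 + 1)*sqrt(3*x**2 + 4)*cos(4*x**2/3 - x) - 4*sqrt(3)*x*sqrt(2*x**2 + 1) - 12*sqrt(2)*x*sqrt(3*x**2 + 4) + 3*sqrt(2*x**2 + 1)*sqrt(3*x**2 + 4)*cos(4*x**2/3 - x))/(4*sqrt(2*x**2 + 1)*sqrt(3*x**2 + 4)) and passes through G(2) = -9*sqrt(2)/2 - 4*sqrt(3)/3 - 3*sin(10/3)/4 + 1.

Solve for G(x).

Recover the given G'(x) by differentiating a candidate G(x); any mismatch rules it out.
A general antiderivative is -sqrt(x**2 + 4/3) - 3*sqrt(4*x**2 + 2)/2 - 3*sin(4*x**2/3 - x)/4 + C.
The condition gives C = -9*sqrt(2)/2 - 4*sqrt(3)/3 - 3*sin(10/3)/4 + 1 - (-9*sqrt(2)/2 - 4*sqrt(3)/3 - 3*sin(10/3)/4) = 1.
So G(x) = -sqrt(x**2 + 4/3) - 3*sqrt(4*x**2 + 2)/2 - 3*sin(4*x**2/3 - x)/4 + 1.
Check: d/dx[-sqrt(x**2 + 4/3) - 3*sqrt(4*x**2 + 2)/2 - 3*sin(4*x**2/3 - x)/4 + 1] = (-8*x*sqrt(2*x**2 + 1)*sqrt(3*x**2 + 4)*cos(4*x**2/3 - x) - 4*sqrt(3)*x*sqrt(2*x**2 + 1) - 12*sqrt(2)*x*sqrt(3*x**2 + 4) + 3*sqrt(2*x**2 + 1)*sqrt(3*x**2 + 4)*cos(4*x**2/3 - x))/(4*sqrt(2*x**2 + 1)*sqrt(3*x**2 + 4)) = G'(x).

G(x) = -sqrt(x**2 + 4/3) - 3*sqrt(4*x**2 + 2)/2 - 3*sin(4*x**2/3 - x)/4 + 1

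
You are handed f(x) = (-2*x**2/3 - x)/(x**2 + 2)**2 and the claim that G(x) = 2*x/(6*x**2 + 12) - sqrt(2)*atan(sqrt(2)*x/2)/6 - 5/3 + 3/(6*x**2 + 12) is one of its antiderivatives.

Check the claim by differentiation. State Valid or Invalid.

d/dx[G] = (-2*x**2 - 3*x)/(3*x**4 + 12*x**2 + 12)
This equals f(x) exactly, so the claim holds.

Valid - differentiating G returns exactly f.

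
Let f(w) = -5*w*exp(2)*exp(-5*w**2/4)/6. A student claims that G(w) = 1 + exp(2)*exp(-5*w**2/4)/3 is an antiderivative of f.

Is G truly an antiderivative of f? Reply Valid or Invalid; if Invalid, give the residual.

d/dw[G] = -5*w*exp(2)*exp(-5*w**2/4)/6
This equals f(w) exactly, so the claim holds.

Valid - differentiating G returns exactly f.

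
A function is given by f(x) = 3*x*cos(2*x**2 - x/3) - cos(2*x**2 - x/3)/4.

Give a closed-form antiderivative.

An antiderivative is F(x) = 3*sin(2*x**2 - x/3)/4.

f matches the chain-rule pattern g'(h)*h' with inner function h(x) = 2*x**2 - x/3; substituting u = h(x) collapses the integral.
Check: d/dx[3*sin(2*x**2 - x/3)/4] = 3*x*cos(2*x**2 - x/3) - cos(2*x**2 - x/3)/4 = f(x).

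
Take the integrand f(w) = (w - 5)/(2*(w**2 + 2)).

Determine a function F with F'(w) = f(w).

An antiderivative is F(w) = log(w**2 + 2)/4 - 5*sqrt(2)*atan(sqrt(2)*w/2)/4.

Differentiate the proposed F(w) back; it has to land on f(w) exactly.
Check: d/dw[log(w**2 + 2)/4 - 5*sqrt(2)*atan(sqrt(2)*w/2)/4] = (w - 5)/(2*w**2 + 4), which equals f(w).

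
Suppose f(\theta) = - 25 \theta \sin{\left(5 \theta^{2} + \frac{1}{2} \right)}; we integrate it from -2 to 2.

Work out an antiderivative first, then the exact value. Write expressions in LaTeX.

Antiderivative: F(\theta) = \frac{5 \cos{\left(5 \theta^{2} + \frac{1}{2} \right)}}{2}; value = 0

f matches the chain-rule pattern g'(h)*h' with inner function h(\theta) = 5 \theta^{2} + \frac{1}{2}; substituting u = h(\theta) collapses the integral.
F(\theta) = \frac{5 \cos{\left(5 \theta^{2} + \frac{1}{2} \right)}}{2} is an antiderivative of f.
Check: d/d\theta[\frac{5 \cos{\left(5 \theta^{2} + \frac{1}{2} \right)}}{2}] = - 25 \theta \sin{\left(5 \theta^{2} + \frac{1}{2} \right)} = f(\theta).
F(2) = \frac{5 \cos{\left(\frac{41}{2} \right)}}{2}; F(-2) = \frac{5 \cos{\left(\frac{41}{2} \right)}}{2}.
Integral = F(2) - F(-2) = 0.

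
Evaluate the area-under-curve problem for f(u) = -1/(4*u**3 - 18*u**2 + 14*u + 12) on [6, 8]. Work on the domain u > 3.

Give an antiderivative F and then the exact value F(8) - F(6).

The denominator factors as 2*(u - 3)*(u - 2)*(2*u + 1); partial fractions split f into directly integrable pieces: -2/(35*(2*u + 1)) + 1/(10*(u - 2)) - 1/(14*(u - 3)).
F(u) = -log(u - 3)/14 + log(u - 2)/10 - log(u + 1/2)/35 is an antiderivative of f.
Check: d/du[-log(u - 3)/14 + log(u - 2)/10 - log(u + 1/2)/35] = -1/(4*u**3 - 18*u**2 + 14*u + 12) = f(u).
F(8) = -log(5)/14 - log(17/2)/35 + log(6)/10; F(6) = -log(3)/14 - log(13/2)/35 + log(4)/10.
Integral = F(8) - F(6) = -log(4)/10 - log(5)/14 - log(17/2)/35 + log(13/2)/35 + log(3)/14 + log(6)/10.

Antiderivative: F(u) = -log(u - 3)/14 + log(u - 2)/10 - log(u + 1/2)/35; value = -log(4)/10 - log(5)/14 - log(17/2)/35 + log(13/2)/35 + log(3)/14 + log(6)/10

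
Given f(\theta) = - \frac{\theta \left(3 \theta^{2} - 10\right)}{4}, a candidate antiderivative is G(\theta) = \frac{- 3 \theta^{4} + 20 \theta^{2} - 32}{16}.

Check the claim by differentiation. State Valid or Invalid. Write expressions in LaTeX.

Valid - differentiating G returns exactly f.

d/d\theta[G] = - \frac{3 \theta^{3}}{4} + \frac{5 \theta}{2}
This equals f(\theta) exactly, so the claim holds.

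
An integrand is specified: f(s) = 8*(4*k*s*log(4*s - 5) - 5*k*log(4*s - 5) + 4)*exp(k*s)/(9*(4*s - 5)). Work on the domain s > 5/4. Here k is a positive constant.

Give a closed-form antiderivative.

Recognize the product-rule pattern: f = u'v + uv' with u = 8*exp(k*s)/9, v = log(4*s - 5), so integration by parts undoes it.
Check: d/ds[8*exp(k*s)*log(4*s - 5)/9] = (32*k*s*exp(k*s)*log(4*s - 5) - 40*k*exp(k*s)*log(4*s - 5) + 32*exp(k*s))/(36*s - 45), which equals f(s).

An antiderivative is F(s) = 8*exp(k*s)*log(4*s - 5)/9.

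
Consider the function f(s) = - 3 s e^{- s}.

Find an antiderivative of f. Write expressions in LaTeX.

f has the shape u'v + uv' for u = 3 s + 3 and v = e^{- s} — it is the derivative of the product u*v.
Check: d/ds[3 s e^{- s} + 3 e^{- s}] = - 3 s e^{- s} = f(s).

An antiderivative is F(s) = 3 s e^{- s} + 3 e^{- s}.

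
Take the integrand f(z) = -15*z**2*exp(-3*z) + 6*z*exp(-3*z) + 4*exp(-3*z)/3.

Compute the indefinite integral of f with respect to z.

F(z) = (15*z**2 + 4*z)*exp(-3*z)/3 + C

Recognize the product-rule pattern: f = u'v + uv' with u = 5*z**2 + 4*z/3, v = exp(-3*z), so integration by parts undoes it.
Check: d/dz[(15*z**2 + 4*z)*exp(-3*z)/3] = (-45*z**2 + 18*z + 4)*exp(-3*z)/3, which equals f(z).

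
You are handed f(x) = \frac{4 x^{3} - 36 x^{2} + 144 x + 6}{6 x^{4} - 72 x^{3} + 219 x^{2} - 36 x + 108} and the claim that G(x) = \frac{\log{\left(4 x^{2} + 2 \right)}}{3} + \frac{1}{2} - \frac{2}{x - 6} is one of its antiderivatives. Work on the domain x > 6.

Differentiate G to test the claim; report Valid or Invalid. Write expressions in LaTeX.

d/dx[G] = \frac{4 x^{3} - 36 x^{2} + 144 x + 6}{6 x^{4} - 72 x^{3} + 219 x^{2} - 36 x + 108}
This equals f(x) exactly, so the claim holds.

Valid: G'(x) = f(x).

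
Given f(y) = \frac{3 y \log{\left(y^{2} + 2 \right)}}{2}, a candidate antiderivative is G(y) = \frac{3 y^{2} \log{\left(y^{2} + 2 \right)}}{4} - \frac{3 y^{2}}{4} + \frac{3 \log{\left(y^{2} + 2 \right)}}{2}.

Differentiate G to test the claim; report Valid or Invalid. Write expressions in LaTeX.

d/dy[G] = \frac{3 y \log{\left(y^{2} + 2 \right)}}{2}
This equals f(y) exactly, so the claim holds.

Valid - the claim checks out under differentiation.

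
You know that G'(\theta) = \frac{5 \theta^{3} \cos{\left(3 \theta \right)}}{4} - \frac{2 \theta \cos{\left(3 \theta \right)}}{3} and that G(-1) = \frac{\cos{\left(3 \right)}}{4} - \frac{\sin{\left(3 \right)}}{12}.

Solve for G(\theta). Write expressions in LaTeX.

Integrate term by term and add the pieces.
A general antiderivative is \frac{5 \theta^{3} \sin{\left(3 \theta \right)}}{12} + \frac{5 \theta^{2} \cos{\left(3 \theta \right)}}{12} - \frac{\theta \sin{\left(3 \theta \right)}}{2} - \frac{\cos{\left(3 \theta \right)}}{6} + C.
The condition gives C = \frac{\cos{\left(3 \right)}}{4} - \frac{\sin{\left(3 \right)}}{12} - (\frac{\cos{\left(3 \right)}}{4} - \frac{\sin{\left(3 \right)}}{12}) = 0.
So G(\theta) = \frac{5 \theta^{3} \sin{\left(3 \theta \right)}}{12} + \frac{5 \theta^{2} \cos{\left(3 \theta \right)}}{12} - \frac{\theta \sin{\left(3 \theta \right)}}{2} - \frac{\cos{\left(3 \theta \right)}}{6}.
Check: d/d\theta[\frac{5 \theta^{3} \sin{\left(3 \theta \right)}}{12} + \frac{5 \theta^{2} \cos{\left(3 \theta \right)}}{12} - \frac{\theta \sin{\left(3 \theta \right)}}{2} - \frac{\cos{\left(3 \theta \right)}}{6}] = \frac{5 \theta^{3} \cos{\left(3 \theta \right)}}{4} - \frac{2 \theta \cos{\left(3 \theta \right)}}{3} = G'(\theta).

G(\theta) = \frac{5 \theta^{3} \sin{\left(3 \theta \right)}}{12} + \frac{5 \theta^{2} \cos{\left(3 \theta \right)}}{12} - \frac{\theta \sin{\left(3 \theta \right)}}{2} - \frac{\cos{\left(3 \theta \right)}}{6}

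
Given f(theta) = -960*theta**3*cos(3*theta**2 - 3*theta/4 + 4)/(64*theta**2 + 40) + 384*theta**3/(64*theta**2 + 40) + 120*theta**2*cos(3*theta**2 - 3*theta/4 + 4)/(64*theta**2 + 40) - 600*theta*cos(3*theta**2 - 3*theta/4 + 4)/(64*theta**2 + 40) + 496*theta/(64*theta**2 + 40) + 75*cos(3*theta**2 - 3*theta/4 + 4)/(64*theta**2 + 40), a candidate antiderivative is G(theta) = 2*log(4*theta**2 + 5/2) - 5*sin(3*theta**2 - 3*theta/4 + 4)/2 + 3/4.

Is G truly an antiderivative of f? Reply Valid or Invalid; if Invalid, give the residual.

Invalid: d/dtheta[G] - f = -6*theta, which is not 0.

d/dtheta[G] = (-960*theta**3*cos(3*theta**2 - 3*theta/4 + 4) + 120*theta**2*cos(3*theta**2 - 3*theta/4 + 4) - 600*theta*cos(3*theta**2 - 3*theta/4 + 4) + 256*theta + 75*cos(3*theta**2 - 3*theta/4 + 4))/(64*theta**2 + 40)
d/dtheta[G] - f(theta) = -6*theta != 0.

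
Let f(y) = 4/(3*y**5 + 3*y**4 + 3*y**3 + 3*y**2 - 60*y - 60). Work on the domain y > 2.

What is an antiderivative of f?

An antiderivative is F(y) = -(-5*log(y - 2) + 30*log(y + 1) - 15*log(y + 2) - 5*log(y**2 + 5) + 2*sqrt(5)*atan(sqrt(5)*y/5))/405.

The denominator factors as 3*(y - 2)*(y + 1)*(y + 2)*(y**2 + 5); partial fractions split f into directly integrable pieces: 2*(y - 1)/(81*(y**2 + 5)) + 1/(27*(y + 2)) - 2/(27*(y + 1)) + 1/(81*(y - 2)).
Check: d/dy[-(-5*log(y - 2) + 30*log(y + 1) - 15*log(y + 2) - 5*log(y**2 + 5) + 2*sqrt(5)*atan(sqrt(5)*y/5))/405] = 4/(3*y**5 + 3*y**4 + 3*y**3 + 3*y**2 - 60*y - 60) = f(y).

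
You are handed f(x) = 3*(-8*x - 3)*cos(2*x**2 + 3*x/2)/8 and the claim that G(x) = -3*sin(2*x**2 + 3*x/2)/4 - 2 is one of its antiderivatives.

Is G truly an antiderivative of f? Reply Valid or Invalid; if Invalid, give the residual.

d/dx[G] = -3*x*cos(2*x**2 + 3*x/2) - 9*cos(2*x**2 + 3*x/2)/8
This equals f(x) exactly, so the claim holds.

Valid: G'(x) = f(x).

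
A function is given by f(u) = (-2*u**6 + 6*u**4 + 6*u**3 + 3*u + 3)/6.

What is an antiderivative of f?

An antiderivative is F(u) = -u**7/21 + u**5/5 + u**4/4 + u**2/4 + u/2.

For F(u) to be correct the identity F'(u) - f(u) = 0 must hold.
Check: d/du[-u**7/21 + u**5/5 + u**4/4 + u**2/4 + u/2] = -u**6/3 + u**4 + u**3 + u/2 + 1/2, which equals f(u).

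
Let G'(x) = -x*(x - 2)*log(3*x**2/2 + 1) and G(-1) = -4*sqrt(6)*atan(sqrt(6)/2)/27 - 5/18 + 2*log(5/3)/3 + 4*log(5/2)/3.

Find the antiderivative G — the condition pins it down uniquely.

G(x) = (12*x**3 + 18*x**2*(3 - x)*log(3*x**2/2 + 1) - 54*x**2 - 24*x + 36*log(x**2 + 2/3) + 8*sqrt(6)*atan(sqrt(6)*x/2) + 27)/54

A first test for any G(x): its x-derivative must equal the given G'(x).
A general antiderivative is 2*x**3/9 - x**2 - 4*x/9 + (-x**3/3 + x**2)*log(3*x**2/2 + 1) + 2*log(x**2 + 2/3)/3 + 4*sqrt(6)*atan(sqrt(6)*x/2)/27 + C.
The condition gives C = -4*sqrt(6)*atan(sqrt(6)/2)/27 - 5/18 + 2*log(5/3)/3 + 4*log(5/2)/3 - (-7/9 - 4*sqrt(6)*atan(sqrt(6)/2)/27 + 2*log(5/3)/3 + 4*log(5/2)/3) = 1/2.
So G(x) = (12*x**3 + 18*x**2*(3 - x)*log(3*x**2/2 + 1) - 54*x**2 - 24*x + 36*log(x**2 + 2/3) + 8*sqrt(6)*atan(sqrt(6)*x/2) + 27)/54.
Check: d/dx[(12*x**3 + 18*x**2*(3 - x)*log(3*x**2/2 + 1) - 54*x**2 - 24*x + 36*log(x**2 + 2/3) + 8*sqrt(6)*atan(sqrt(6)*x/2) + 27)/54] = -x**2*log(3*x**2/2 + 1) + 2*x*log(3*x**2/2 + 1), which equals G'(x).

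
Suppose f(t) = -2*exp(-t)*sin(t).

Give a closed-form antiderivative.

An antiderivative is F(t) = (sin(t) + cos(t))*exp(-t).

Check any antiderivative F(t) by computing F'(t) and comparing it with f(t).
Check: d/dt[(sin(t) + cos(t))*exp(-t)] = -2*exp(-t)*sin(t) = f(t).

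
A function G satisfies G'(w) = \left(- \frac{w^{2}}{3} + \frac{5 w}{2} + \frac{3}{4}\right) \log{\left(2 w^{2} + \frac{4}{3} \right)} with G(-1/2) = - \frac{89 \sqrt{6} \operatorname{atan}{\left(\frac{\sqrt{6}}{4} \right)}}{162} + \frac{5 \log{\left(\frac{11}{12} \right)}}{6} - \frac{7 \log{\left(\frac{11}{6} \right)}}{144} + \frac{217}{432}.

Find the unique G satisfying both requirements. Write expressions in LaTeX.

Check a candidate G(w) by differentiating: d/dw[G] must match the given G'(w).
A general antiderivative is \frac{2 w^{3}}{27} - \frac{5 w^{2}}{4} - \frac{89 w}{54} + \left(- \frac{w^{3}}{9} + \frac{5 w^{2}}{4} + \frac{3 w}{4}\right) \log{\left(2 w^{2} + \frac{4}{3} \right)} + \frac{5 \log{\left(w^{2} + \frac{2}{3} \right)}}{6} + \frac{89 \sqrt{6} \operatorname{atan}{\left(\frac{\sqrt{6} w}{2} \right)}}{162} + C.
The condition gives C = - \frac{89 \sqrt{6} \operatorname{atan}{\left(\frac{\sqrt{6}}{4} \right)}}{162} + \frac{5 \log{\left(\frac{11}{12} \right)}}{6} - \frac{7 \log{\left(\frac{11}{6} \right)}}{144} + \frac{217}{432} - (- \frac{89 \sqrt{6} \operatorname{atan}{\left(\frac{\sqrt{6}}{4} \right)}}{162} + \frac{5 \log{\left(\frac{11}{12} \right)}}{6} - \frac{7 \log{\left(\frac{11}{6} \right)}}{144} + \frac{217}{432}) = 0.
So G(w) = - \frac{36 w^{3} \log{\left(2 w^{2} + \frac{4}{3} \right)} - 24 w^{3} - 405 w^{2} \log{\left(2 w^{2} + \frac{4}{3} \right)} + 405 w^{2} - 243 w \log{\left(2 w^{2} + \frac{4}{3} \right)} + 534 w - 270 \log{\left(w^{2} + \frac{2}{3} \right)} - 178 \sqrt{6} \operatorname{atan}{\left(\frac{\sqrt{6} w}{2} \right)}}{324}.
Check: d/dw[- \frac{36 w^{3} \log{\left(2 w^{2} + \frac{4}{3} \right)} - 24 w^{3} - 405 w^{2} \log{\left(2 w^{2} + \frac{4}{3} \right)} + 405 w^{2} - 243 w \log{\left(2 w^{2} + \frac{4}{3} \right)} + 534 w - 270 \log{\left(w^{2} + \frac{2}{3} \right)} - 178 \sqrt{6} \operatorname{atan}{\left(\frac{\sqrt{6} w}{2} \right)}}{324}] = - \frac{w^{2} \log{\left(w^{2} + \frac{2}{3} \right)}}{3} - \frac{w^{2} \log{\left(2 \right)}}{3} + \frac{5 w \log{\left(w^{2} + \frac{2}{3} \right)}}{2} + \frac{5 w \log{\left(2 \right)}}{2} + \frac{3 \log{\left(w^{2} + \frac{2}{3} \right)}}{4} + \frac{3 \log{\left(2 \right)}}{4}, which equals G'(w).

G(w) = - \frac{36 w^{3} \log{\left(2 w^{2} + \frac{4}{3} \right)} - 24 w^{3} - 405 w^{2} \log{\left(2 w^{2} + \frac{4}{3} \right)} + 405 w^{2} - 243 w \log{\left(2 w^{2} + \frac{4}{3} \right)} + 534 w - 270 \log{\left(w^{2} + \frac{2}{3} \right)} - 178 \sqrt{6} \operatorname{atan}{\left(\frac{\sqrt{6} w}{2} \right)}}{324}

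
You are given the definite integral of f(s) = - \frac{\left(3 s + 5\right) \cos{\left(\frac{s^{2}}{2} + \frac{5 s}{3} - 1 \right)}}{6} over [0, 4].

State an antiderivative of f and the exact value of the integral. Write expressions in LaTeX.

The substitution u = \frac{s^{2}}{2} + \frac{5 s}{3} - 1 works: f is exactly (dF/du)*(du/ds) for that inner function.
F(s) = - \frac{\sin{\left(\frac{s^{2}}{2} + \frac{5 s}{3} - 1 \right)}}{2} is an antiderivative of f.
Check: d/ds[- \frac{\sin{\left(\frac{s^{2}}{2} + \frac{5 s}{3} - 1 \right)}}{2}] = - \frac{s \cos{\left(\frac{s^{2}}{2} + \frac{5 s}{3} - 1 \right)}}{2} - \frac{5 \cos{\left(\frac{s^{2}}{2} + \frac{5 s}{3} - 1 \right)}}{6}, which equals f(s).
F(4) = - \frac{\sin{\left(\frac{41}{3} \right)}}{2}; F(0) = \frac{\sin{\left(1 \right)}}{2}.
Integral = F(4) - F(0) = - \frac{\sin{\left(\frac{41}{3} \right)}}{2} - \frac{\sin{\left(1 \right)}}{2}.

Antiderivative: F(s) = - \frac{\sin{\left(\frac{s^{2}}{2} + \frac{5 s}{3} - 1 \right)}}{2}; value = - \frac{\sin{\left(\frac{41}{3} \right)}}{2} - \frac{\sin{\left(1 \right)}}{2}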